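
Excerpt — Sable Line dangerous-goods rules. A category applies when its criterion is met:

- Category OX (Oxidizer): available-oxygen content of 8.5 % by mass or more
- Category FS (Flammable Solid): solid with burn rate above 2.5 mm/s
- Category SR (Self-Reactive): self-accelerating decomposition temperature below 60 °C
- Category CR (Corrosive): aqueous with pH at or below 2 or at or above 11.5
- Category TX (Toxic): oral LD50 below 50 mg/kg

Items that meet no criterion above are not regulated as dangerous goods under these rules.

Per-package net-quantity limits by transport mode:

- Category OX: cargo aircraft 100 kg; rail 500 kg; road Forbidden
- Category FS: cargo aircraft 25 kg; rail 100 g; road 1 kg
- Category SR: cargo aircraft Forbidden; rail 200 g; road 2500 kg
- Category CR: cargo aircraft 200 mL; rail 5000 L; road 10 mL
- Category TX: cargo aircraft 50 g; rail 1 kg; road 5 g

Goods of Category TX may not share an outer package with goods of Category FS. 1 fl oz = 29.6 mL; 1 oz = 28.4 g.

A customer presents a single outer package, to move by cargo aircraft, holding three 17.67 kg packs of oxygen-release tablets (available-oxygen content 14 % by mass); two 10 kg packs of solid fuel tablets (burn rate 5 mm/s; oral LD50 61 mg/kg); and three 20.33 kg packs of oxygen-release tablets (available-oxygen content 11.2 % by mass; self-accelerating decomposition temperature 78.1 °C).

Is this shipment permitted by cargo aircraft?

No

Oxygen-release tablets: available-oxygen content 14 % by mass ≥ 8.5 % by mass → Category OX (Oxidizer).
Solid fuel tablets: burn rate 5 mm/s > 2.5 mm/s → Category FS (Flammable Solid).
The oxygen-release tablets have available-oxygen content 11.2 % by mass, which is ≥ 8.5 % by mass, so they are Category OX (Oxidizer).
Category FS quantity: two 10 kg packs = 20 kg.
That is within the Category FS cargo aircraft limit of 25 kg.
Total Category OX: (three 17.67 kg packs = 53.01 kg) + (three 20.33 kg packs = 60.99 kg) = 114 kg.
114 kg > 100 kg (cargo aircraft limit, Category OX) — over the limit.
The segregation rule (Category TX with Category FS) does not apply to Category FS with Category OX.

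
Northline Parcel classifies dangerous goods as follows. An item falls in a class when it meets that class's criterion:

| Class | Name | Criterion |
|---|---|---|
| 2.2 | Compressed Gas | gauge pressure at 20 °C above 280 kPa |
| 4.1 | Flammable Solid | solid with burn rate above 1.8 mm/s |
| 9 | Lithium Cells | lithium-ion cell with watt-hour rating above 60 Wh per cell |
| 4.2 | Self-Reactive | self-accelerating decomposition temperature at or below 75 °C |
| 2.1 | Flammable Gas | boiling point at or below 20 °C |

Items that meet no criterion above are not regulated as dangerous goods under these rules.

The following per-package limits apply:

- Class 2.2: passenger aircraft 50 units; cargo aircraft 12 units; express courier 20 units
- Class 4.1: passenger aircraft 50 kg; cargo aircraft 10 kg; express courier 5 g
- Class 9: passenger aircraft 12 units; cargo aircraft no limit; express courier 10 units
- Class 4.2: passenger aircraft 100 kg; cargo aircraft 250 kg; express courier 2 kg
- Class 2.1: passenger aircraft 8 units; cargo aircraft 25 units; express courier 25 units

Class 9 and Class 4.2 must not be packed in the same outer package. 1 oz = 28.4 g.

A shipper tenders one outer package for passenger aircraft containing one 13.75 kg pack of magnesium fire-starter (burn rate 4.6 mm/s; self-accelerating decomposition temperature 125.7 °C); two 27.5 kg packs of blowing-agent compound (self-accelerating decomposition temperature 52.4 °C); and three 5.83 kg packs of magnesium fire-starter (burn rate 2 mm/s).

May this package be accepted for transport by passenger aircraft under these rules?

Yes

Magnesium fire-starter: burn rate 4.6 mm/s > 1.8 mm/s → Class 4.1 (Flammable Solid).
Blowing-agent compound: self-accelerating decomposition temperature 52.4 °C ≤ 75 °C → Class 4.2 (Self-Reactive).
Burn rate 2 mm/s meets the Class 4.1 criterion (Flammable Solid), so the magnesium fire-starter is Class 4.1.
Class 4.1 net quantity: 13.75 kg + (three 5.83 kg packs = 17.49 kg) = 31.24 kg.
31.24 kg is within the passenger aircraft limit of 50 kg for Class 4.1.
Class 4.2 quantity: two 27.5 kg packs = 55 kg.
55 kg ≤ 100 kg (passenger aircraft limit, Class 4.2) — within limit.
The segregation rule (Class 9 with Class 4.2) does not apply to Class 4.1 with Class 4.2.
Every hazard class is within its passenger aircraft limit and no segregation rule is violated.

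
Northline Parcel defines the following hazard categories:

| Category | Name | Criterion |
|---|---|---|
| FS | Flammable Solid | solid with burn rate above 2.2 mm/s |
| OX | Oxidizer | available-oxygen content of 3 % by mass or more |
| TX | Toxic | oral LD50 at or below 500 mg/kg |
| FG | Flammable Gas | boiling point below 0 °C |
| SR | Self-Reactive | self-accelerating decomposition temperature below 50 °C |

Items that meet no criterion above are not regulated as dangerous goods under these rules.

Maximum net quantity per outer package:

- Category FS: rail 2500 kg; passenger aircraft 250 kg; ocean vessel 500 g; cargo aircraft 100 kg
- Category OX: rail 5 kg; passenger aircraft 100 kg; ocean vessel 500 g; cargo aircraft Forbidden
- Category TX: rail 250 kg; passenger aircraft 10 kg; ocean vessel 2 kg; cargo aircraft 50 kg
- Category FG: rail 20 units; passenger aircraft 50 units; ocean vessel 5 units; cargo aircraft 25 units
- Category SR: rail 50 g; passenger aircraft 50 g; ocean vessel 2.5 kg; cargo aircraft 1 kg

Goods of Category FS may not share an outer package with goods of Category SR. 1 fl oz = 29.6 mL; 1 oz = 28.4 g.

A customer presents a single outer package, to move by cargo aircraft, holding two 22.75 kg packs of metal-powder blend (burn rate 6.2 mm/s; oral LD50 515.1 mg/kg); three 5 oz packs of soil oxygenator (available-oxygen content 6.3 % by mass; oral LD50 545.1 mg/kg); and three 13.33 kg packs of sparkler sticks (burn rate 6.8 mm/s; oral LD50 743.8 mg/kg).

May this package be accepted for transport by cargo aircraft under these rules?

No

The metal-powder blend has burn rate 6.2 mm/s, which is > 2.2 mm/s, so it is Category FS (Flammable Solid).
Available-oxygen content 6.3 % by mass meets the Category OX criterion (Oxidizer), so the soil oxygenator is Category OX.
The sparkler sticks have burn rate 6.8 mm/s, which is > 2.2 mm/s, so they are Category FS (Flammable Solid).
Total Category FS: (two 22.75 kg packs = 45.5 kg) + (three 13.33 kg packs = 39.99 kg) = 85.49 kg.
85.49 kg ≤ 100 kg (cargo aircraft limit, Category FS) — within limit.
Category OX quantity: three 5 oz packs = 426 g.
Category OX is Forbidden by cargo aircraft.
The segregation rule (Category FS with Category SR) does not apply to Category FS with Category OX.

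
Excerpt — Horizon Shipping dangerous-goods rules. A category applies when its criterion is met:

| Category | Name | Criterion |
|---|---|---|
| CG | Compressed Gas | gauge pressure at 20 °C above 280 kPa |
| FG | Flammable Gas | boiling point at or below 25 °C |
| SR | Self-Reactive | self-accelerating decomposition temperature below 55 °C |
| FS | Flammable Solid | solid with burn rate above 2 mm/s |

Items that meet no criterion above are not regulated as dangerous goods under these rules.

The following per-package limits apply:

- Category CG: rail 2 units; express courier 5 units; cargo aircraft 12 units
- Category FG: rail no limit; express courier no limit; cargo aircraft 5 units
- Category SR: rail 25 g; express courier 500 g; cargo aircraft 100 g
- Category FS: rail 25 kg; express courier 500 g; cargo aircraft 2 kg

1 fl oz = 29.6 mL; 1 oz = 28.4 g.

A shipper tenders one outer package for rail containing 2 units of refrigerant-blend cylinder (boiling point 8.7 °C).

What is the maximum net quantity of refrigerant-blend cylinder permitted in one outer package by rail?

Refrigerant-blend cylinder: boiling point 8.7 °C ≤ 25 °C → Category FG (Flammable Gas).
The rail limit for Category FG is no limit.

no limit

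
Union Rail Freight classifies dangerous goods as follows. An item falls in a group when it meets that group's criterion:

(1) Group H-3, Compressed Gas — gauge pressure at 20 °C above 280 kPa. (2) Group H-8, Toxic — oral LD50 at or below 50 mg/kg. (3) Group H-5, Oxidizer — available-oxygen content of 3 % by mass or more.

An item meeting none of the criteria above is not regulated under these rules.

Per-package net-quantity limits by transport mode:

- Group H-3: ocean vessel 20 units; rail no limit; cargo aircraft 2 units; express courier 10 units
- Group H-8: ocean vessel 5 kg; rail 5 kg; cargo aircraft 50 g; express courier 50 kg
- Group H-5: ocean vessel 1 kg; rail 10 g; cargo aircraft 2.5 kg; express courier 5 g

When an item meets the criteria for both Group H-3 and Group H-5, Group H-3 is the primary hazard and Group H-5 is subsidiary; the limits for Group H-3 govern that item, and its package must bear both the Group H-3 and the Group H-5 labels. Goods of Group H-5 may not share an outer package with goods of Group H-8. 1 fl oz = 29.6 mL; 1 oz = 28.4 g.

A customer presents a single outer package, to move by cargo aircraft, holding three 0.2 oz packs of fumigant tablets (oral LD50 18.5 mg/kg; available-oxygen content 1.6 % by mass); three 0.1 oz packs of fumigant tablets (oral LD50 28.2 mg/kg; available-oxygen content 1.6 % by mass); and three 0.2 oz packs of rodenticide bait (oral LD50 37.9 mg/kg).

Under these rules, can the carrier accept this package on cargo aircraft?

Yes

The fumigant tablets have oral LD50 18.5 mg/kg, which is ≤ 50 mg/kg, so they are Group H-8 (Toxic).
Fumigant tablets: oral LD50 28.2 mg/kg ≤ 50 mg/kg → Group H-8 (Toxic).
The rodenticide bait has oral LD50 37.9 mg/kg, which is ≤ 50 mg/kg, so it is Group H-8 (Toxic).
Total Group H-8: (three 0.2 oz packs = 17.04 g) + (three 0.1 oz packs = 8.52 g) + (three 0.2 oz packs = 17.04 g) = 42.6 g.
That is within the Group H-8 cargo aircraft limit of 50 g.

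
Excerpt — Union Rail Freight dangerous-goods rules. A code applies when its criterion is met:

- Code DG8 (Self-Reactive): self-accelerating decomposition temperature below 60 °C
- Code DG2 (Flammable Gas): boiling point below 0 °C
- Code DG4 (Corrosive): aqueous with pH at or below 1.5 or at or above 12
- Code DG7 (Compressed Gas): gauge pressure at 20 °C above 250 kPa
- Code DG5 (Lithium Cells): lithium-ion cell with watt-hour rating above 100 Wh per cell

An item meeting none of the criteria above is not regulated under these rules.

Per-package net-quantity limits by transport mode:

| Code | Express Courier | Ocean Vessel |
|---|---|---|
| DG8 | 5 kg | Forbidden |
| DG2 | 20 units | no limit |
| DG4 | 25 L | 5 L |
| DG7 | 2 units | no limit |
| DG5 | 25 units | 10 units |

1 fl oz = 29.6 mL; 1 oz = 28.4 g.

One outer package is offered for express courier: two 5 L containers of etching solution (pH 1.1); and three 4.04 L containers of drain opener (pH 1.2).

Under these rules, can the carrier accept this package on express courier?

Yes

The etching solution has pH 1.1, which is ≤ 1.5, so it is Code DG4 (Corrosive).
With pH 1.2 (≤ 1.5), the drain opener falls in Code DG4.
Total Code DG4: (two 5 L containers = 10 L) + (three 4.04 L containers = 12.12 L) = 22.12 L.
22.12 L is within the express courier limit of 25 L for Code DG4.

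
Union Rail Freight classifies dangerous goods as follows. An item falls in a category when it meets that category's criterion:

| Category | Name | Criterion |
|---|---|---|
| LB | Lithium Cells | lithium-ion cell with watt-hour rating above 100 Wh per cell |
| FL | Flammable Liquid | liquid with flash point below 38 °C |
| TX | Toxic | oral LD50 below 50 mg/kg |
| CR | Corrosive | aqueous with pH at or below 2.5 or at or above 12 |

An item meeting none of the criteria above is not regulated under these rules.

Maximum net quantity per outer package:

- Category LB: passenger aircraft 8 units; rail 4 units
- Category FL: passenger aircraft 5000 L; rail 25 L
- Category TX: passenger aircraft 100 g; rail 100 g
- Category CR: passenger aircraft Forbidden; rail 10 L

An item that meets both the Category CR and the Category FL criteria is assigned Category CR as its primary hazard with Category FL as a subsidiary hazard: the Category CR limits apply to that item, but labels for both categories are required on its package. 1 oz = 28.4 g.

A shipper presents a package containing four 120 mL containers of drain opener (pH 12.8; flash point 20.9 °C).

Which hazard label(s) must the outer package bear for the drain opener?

Drain opener: pH 12.8 ≥ 12 → Category CR (Corrosive).
Drain opener: flash point 20.9 °C < 38 °C → Category FL (Flammable Liquid).
By the precedence rule Category CR is primary and Category FL is subsidiary, and that rule requires both labels on the package.

Category CR and FL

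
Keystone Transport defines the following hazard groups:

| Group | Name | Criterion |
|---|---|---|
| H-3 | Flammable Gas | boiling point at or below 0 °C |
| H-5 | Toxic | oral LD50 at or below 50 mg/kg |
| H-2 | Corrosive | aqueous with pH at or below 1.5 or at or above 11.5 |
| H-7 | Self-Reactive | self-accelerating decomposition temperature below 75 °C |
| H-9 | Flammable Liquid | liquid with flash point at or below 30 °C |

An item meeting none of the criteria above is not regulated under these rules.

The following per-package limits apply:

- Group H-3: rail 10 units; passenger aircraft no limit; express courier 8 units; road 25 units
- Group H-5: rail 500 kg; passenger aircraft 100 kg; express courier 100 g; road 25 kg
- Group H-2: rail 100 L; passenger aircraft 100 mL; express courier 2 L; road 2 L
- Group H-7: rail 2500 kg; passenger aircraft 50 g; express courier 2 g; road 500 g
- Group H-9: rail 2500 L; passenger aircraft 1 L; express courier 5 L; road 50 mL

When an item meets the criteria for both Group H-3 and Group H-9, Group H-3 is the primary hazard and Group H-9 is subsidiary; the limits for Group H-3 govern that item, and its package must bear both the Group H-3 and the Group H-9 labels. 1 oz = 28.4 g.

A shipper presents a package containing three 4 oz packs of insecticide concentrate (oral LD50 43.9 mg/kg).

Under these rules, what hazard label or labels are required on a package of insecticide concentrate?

Oral LD50 43.9 mg/kg meets the Group H-5 criterion (Toxic), so the insecticide concentrate is Group H-5.
Only the Group H-5 label is required.

Group H-5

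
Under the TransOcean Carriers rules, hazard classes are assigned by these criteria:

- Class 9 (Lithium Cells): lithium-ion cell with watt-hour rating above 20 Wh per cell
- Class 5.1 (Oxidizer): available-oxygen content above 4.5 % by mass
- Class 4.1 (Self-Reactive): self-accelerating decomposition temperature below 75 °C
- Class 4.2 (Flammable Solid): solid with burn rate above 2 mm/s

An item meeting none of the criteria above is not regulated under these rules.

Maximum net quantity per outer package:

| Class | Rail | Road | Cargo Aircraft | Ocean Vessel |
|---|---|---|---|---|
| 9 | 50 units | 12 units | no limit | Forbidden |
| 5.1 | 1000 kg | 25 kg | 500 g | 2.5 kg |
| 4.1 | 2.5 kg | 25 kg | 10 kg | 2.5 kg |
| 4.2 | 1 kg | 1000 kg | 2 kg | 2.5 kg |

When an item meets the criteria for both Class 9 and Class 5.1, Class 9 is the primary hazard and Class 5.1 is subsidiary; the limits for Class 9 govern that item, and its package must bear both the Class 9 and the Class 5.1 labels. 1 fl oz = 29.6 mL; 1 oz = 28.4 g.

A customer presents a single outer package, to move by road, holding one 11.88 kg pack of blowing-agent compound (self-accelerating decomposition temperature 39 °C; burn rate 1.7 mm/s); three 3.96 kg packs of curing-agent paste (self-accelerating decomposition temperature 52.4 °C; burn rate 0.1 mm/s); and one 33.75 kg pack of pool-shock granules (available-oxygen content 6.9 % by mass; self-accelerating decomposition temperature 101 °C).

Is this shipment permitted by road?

Self-accelerating decomposition temperature 39 °C meets the Class 4.1 criterion (Self-Reactive), so the blowing-agent compound is Class 4.1.
Self-accelerating decomposition temperature 52.4 °C meets the Class 4.1 criterion (Self-Reactive), so the curing-agent paste is Class 4.1.
Pool-shock granules: available-oxygen content 6.9 % by mass > 4.5 % by mass → Class 5.1 (Oxidizer).
Class 5.1 quantity: 33.75 kg.
That exceeds the Class 5.1 road limit of 25 kg.
Class 4.1 net quantity: 11.88 kg + (three 3.96 kg packs = 11.88 kg) = 23.76 kg.
23.76 kg ≤ 25 kg (road limit, Class 4.1) — within limit.

No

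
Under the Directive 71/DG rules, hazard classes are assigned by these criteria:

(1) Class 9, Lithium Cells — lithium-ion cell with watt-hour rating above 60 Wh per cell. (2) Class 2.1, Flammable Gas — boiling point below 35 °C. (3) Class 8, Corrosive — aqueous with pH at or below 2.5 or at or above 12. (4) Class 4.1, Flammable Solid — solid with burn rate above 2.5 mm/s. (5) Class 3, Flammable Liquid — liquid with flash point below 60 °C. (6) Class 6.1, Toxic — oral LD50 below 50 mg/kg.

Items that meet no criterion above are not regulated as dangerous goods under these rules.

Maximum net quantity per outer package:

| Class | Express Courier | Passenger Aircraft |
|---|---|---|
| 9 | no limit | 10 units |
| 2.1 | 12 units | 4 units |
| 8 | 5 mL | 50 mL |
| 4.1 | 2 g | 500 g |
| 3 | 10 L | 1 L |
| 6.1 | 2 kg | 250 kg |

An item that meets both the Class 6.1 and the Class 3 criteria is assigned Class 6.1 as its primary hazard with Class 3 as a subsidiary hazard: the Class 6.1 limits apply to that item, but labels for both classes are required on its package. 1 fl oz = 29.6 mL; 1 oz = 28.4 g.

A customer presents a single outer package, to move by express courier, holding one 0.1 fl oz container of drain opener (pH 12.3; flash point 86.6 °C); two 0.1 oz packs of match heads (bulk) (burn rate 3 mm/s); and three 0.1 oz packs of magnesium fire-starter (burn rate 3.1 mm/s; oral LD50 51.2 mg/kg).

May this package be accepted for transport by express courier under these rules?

No

pH 12.3 meets the Class 8 criterion (Corrosive), so the drain opener is Class 8.
The match heads (bulk) have burn rate 3 mm/s, which is > 2.5 mm/s, so they are Class 4.1 (Flammable Solid).
With burn rate 3.1 mm/s (> 2.5 mm/s), the magnesium fire-starter falls in Class 4.1.
Class 4.1 net quantity: (two 0.1 oz packs = 5.68 g) + (three 0.1 oz packs = 8.52 g) = 14.2 g.
That exceeds the Class 4.1 express courier limit of 2 g.
Class 8 quantity: one 0.1 fl oz container = 2.96 mL.
2.96 mL is within the express courier limit of 5 mL for Class 8.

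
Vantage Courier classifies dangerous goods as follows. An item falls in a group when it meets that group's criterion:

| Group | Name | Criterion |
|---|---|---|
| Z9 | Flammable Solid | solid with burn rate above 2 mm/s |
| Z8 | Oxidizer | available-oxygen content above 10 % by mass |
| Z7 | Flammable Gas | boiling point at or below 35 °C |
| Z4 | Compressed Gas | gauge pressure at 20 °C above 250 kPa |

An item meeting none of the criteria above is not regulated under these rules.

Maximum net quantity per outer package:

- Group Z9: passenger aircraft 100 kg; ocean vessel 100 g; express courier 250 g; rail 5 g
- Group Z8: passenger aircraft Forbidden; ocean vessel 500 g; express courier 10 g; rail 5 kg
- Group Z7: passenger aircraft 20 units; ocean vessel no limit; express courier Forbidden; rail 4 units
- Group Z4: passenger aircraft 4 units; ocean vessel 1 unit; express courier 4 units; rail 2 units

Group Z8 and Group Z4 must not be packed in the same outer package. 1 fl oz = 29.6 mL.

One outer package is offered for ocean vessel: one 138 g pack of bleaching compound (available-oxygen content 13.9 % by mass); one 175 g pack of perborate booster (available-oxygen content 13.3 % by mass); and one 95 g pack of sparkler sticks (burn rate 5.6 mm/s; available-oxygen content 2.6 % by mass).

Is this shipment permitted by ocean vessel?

Bleaching compound: available-oxygen content 13.9 % by mass > 10 % by mass → Group Z8 (Oxidizer).
With available-oxygen content 13.3 % by mass (> 10 % by mass), the perborate booster falls in Group Z8.
Sparkler sticks: burn rate 5.6 mm/s > 2 mm/s → Group Z9 (Flammable Solid).
Group Z8 net quantity: 138 g + 175 g = 313 g.
313 g ≤ 500 g (ocean vessel limit, Group Z8) — within limit.
Group Z9 quantity: 95 g.
That is within the Group Z9 ocean vessel limit of 100 g.
The segregation rule (Group Z8 with Group Z4) does not apply to Group Z8 with Group Z9.
Every hazard group is within its ocean vessel limit and no segregation rule is violated.

Yes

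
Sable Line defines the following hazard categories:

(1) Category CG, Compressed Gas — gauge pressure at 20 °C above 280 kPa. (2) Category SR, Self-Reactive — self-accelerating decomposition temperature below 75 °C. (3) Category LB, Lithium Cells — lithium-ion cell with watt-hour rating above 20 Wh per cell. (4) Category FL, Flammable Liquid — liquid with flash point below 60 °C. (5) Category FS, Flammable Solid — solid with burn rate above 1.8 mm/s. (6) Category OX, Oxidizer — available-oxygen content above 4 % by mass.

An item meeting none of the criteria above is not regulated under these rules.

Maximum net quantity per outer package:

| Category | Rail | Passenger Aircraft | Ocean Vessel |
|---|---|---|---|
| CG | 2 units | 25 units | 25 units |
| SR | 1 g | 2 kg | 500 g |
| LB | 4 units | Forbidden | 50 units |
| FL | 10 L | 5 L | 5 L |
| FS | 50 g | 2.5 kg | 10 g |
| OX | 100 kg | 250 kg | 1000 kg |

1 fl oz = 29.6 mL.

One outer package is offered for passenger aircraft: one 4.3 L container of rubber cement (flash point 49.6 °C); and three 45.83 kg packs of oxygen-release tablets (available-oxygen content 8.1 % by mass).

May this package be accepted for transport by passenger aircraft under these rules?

Yes

The rubber cement has flash point 49.6 °C, which is < 60 °C, so it is Category FL (Flammable Liquid).
Oxygen-release tablets: available-oxygen content 8.1 % by mass > 4 % by mass → Category OX (Oxidizer).
Category OX quantity: three 45.83 kg packs = 137.49 kg.
137.49 kg ≤ 250 kg (passenger aircraft limit, Category OX) — within limit.
Category FL quantity: 4.3 L.
4.3 L is within the passenger aircraft limit of 5 L for Category FL.
Every hazard category is within its passenger aircraft limit and no segregation rule is violated.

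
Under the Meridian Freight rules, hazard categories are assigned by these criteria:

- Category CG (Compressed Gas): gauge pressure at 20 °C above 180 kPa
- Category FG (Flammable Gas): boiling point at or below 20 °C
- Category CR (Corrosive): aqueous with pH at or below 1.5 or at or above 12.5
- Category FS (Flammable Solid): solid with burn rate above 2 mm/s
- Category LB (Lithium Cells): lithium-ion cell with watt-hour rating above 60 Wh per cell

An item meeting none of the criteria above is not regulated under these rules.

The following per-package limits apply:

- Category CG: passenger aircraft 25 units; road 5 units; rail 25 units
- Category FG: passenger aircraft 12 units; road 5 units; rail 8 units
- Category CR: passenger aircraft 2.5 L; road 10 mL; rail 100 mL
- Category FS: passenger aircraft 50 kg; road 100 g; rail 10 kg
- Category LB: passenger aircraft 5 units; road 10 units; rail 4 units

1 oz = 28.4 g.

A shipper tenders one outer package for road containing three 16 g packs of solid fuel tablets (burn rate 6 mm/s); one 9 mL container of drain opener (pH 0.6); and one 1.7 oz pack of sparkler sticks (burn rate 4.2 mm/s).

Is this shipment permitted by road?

The solid fuel tablets have burn rate 6 mm/s, which is > 2 mm/s, so they are Category FS (Flammable Solid).
Drain opener: pH 0.6 ≤ 1.5 → Category CR (Corrosive).
With burn rate 4.2 mm/s (> 2 mm/s), the sparkler sticks fall in Category FS.
Category FS net quantity: (three 16 g packs = 48 g) + (one 1.7 oz pack = 48.28 g) = 96.28 g.
96.28 g ≤ 100 g (road limit, Category FS) — within limit.
Category CR quantity: 9 mL.
9 mL ≤ 10 mL (road limit, Category CR) — within limit.
Every hazard category is within its road limit and no segregation rule is violated.

Yes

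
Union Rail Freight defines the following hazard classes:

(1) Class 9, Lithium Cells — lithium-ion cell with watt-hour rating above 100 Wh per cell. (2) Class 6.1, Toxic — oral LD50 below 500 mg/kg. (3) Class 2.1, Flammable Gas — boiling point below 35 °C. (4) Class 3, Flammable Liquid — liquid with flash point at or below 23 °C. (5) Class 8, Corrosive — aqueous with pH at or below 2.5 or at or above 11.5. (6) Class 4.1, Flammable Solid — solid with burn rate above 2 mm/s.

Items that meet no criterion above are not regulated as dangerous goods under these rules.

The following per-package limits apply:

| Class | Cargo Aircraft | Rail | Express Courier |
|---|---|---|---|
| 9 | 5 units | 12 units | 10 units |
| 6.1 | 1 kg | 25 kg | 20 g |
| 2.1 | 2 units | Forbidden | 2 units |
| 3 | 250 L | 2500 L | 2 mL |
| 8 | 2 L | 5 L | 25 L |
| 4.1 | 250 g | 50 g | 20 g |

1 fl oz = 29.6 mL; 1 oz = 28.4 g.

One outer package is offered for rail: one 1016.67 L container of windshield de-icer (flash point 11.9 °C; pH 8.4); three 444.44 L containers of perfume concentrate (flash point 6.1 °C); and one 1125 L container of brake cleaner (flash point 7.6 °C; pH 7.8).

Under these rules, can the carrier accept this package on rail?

With flash point 11.9 °C (≤ 23 °C), the windshield de-icer falls in Class 3.
With flash point 6.1 °C (≤ 23 °C), the perfume concentrate falls in Class 3.
Flash point 7.6 °C meets the Class 3 criterion (Flammable Liquid), so the brake cleaner is Class 3.
Class 3 net quantity: 1016.67 L + (three 444.44 L containers = 1333.32 L) + 1125 L = 3474.99 L.
3474.99 L exceeds the rail limit of 2500 L for Class 3.

No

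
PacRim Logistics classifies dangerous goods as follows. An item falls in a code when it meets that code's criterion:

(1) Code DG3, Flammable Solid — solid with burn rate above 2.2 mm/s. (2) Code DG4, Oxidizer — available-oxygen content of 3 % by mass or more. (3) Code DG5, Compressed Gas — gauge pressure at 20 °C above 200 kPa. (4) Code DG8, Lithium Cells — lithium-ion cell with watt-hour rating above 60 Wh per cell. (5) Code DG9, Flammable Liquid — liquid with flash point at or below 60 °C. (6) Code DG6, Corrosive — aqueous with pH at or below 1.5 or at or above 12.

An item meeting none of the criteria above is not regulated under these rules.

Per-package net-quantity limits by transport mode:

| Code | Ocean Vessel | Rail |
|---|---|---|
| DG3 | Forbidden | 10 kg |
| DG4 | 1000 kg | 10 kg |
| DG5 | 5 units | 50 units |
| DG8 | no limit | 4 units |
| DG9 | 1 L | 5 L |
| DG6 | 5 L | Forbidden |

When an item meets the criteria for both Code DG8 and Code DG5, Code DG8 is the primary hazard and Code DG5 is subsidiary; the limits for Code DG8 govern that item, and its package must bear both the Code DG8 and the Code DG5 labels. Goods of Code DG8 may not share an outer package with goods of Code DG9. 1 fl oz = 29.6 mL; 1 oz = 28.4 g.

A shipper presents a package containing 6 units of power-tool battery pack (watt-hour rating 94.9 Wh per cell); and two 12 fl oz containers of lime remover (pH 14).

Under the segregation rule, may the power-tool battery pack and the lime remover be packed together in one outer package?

The power-tool battery pack has watt-hour rating 94.9 Wh per cell, which is > 60 Wh per cell, so it is Code DG8 (Lithium Cells).
The lime remover has pH 14, which is ≥ 12, so it is Code DG6 (Corrosive).
No segregation rule bars Code DG8 with Code DG6.

Yes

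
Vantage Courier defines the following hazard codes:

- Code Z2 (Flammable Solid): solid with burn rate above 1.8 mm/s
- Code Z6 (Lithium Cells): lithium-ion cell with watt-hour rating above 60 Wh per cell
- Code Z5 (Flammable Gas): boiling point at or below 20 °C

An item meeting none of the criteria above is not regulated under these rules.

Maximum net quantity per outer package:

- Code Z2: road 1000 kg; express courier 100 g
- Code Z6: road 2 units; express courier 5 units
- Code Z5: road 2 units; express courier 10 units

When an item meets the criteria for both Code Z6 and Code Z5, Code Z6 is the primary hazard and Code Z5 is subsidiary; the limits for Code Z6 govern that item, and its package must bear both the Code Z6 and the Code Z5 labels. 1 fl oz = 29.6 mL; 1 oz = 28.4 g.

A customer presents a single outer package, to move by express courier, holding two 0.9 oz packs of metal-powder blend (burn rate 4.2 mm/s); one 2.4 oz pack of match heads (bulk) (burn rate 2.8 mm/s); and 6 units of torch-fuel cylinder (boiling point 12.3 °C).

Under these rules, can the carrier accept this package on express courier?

No

The metal-powder blend has burn rate 4.2 mm/s, which is > 1.8 mm/s, so it is Code Z2 (Flammable Solid).
Burn rate 2.8 mm/s meets the Code Z2 criterion (Flammable Solid), so the match heads (bulk) are Code Z2.
Torch-fuel cylinder: boiling point 12.3 °C ≤ 20 °C → Code Z5 (Flammable Gas).
Total Code Z2: (two 0.9 oz packs = 51.12 g) + (one 2.4 oz pack = 68.16 g) = 119.28 g.
That exceeds the Code Z2 express courier limit of 100 g.
Code Z5 quantity: 6 units.
6 units is within the express courier limit of 10 units for Code Z5.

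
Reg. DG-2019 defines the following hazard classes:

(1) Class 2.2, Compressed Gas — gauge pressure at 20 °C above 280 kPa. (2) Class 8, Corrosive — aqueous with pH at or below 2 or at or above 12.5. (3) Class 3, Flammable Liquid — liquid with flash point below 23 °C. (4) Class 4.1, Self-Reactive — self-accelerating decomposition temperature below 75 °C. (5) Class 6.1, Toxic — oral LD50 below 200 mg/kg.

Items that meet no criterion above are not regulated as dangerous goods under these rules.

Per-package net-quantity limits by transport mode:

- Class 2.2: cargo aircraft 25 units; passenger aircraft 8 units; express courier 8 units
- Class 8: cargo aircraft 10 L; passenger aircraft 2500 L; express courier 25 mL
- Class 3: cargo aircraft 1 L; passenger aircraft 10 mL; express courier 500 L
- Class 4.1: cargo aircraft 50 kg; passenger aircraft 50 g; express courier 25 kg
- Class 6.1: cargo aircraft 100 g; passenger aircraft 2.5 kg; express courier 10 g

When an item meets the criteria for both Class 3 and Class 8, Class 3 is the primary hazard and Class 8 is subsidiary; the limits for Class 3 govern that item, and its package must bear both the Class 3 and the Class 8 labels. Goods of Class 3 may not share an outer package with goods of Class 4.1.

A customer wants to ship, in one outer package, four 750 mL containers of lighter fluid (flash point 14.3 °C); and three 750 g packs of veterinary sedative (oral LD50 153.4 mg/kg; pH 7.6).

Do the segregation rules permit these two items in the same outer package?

Flash point 14.3 °C meets the Class 3 criterion (Flammable Liquid), so the lighter fluid is Class 3.
The veterinary sedative has oral LD50 153.4 mg/kg, which is < 200 mg/kg, so it is Class 6.1 (Toxic).
No segregation rule bars Class 3 with Class 6.1.

Yes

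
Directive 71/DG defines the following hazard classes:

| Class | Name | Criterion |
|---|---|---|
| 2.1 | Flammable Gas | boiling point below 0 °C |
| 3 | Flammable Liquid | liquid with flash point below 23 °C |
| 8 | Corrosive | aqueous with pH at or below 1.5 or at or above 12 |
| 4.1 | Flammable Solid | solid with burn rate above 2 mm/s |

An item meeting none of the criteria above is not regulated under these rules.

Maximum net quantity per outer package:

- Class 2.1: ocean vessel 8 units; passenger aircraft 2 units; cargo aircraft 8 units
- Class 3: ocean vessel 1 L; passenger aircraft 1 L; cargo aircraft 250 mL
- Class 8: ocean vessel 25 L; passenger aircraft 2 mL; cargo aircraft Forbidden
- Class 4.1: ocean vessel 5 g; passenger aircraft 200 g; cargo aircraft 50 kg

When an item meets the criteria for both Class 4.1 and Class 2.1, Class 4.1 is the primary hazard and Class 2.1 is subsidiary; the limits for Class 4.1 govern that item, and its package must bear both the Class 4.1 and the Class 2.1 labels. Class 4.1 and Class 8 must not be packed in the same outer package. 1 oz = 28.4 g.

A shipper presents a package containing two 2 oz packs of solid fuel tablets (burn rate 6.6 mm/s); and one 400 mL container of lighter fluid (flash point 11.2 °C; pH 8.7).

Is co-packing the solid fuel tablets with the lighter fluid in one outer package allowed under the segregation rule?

Yes

Solid fuel tablets: burn rate 6.6 mm/s > 2 mm/s → Class 4.1 (Flammable Solid).
The lighter fluid has flash point 11.2 °C, which is < 23 °C, so it is Class 3 (Flammable Liquid).
No segregation rule bars Class 4.1 with Class 3.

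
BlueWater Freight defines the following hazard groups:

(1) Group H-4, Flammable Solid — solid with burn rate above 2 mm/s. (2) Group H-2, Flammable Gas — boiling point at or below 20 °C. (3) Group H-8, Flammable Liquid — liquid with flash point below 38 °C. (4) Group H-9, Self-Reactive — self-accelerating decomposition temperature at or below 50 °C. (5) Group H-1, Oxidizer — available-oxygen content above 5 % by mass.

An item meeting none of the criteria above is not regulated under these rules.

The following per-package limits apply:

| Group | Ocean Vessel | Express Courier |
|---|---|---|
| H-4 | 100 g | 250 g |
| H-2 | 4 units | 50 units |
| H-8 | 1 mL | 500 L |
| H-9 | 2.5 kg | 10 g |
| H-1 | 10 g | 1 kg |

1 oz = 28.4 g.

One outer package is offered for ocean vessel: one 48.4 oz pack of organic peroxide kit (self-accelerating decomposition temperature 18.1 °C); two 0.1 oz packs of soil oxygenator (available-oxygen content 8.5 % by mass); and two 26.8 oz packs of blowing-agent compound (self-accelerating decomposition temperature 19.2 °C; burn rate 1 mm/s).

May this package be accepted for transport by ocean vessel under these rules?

No

The organic peroxide kit has self-accelerating decomposition temperature 18.1 °C, which is ≤ 50 °C, so it is Group H-9 (Self-Reactive).
Available-oxygen content 8.5 % by mass meets the Group H-1 criterion (Oxidizer), so the soil oxygenator is Group H-1.
Blowing-agent compound: self-accelerating decomposition temperature 19.2 °C ≤ 50 °C → Group H-9 (Self-Reactive).
Total Group H-9: (one 48.4 oz pack = 1374.56 g) + (two 26.8 oz packs = 1522.24 g) = 2896.8 g.
2896.8 g exceeds the ocean vessel limit of 2.5 kg for Group H-9.
Group H-1 quantity: two 0.1 oz packs = 5.68 g.
That is within the Group H-1 ocean vessel limit of 10 g.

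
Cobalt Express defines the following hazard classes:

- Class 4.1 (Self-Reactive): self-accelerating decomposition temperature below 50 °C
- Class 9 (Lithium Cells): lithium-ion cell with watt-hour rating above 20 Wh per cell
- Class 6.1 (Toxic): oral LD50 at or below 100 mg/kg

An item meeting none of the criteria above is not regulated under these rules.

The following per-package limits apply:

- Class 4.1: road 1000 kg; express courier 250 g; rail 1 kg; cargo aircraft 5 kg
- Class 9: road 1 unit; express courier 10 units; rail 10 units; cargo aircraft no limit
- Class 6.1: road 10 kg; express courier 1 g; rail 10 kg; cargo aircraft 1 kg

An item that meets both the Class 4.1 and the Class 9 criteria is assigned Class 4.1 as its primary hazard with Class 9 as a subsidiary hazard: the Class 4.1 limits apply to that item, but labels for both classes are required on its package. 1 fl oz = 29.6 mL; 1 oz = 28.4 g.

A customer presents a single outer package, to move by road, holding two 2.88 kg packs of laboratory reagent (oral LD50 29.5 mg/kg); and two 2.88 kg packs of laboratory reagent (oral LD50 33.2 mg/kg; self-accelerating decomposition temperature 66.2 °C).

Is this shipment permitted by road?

The laboratory reagent has oral LD50 29.5 mg/kg, which is ≤ 100 mg/kg, so it is Class 6.1 (Toxic).
Laboratory reagent: oral LD50 33.2 mg/kg ≤ 100 mg/kg → Class 6.1 (Toxic).
Class 6.1 net quantity: (two 2.88 kg packs = 5.76 kg) + (two 2.88 kg packs = 5.76 kg) = 11.52 kg.
That exceeds the Class 6.1 road limit of 10 kg.

No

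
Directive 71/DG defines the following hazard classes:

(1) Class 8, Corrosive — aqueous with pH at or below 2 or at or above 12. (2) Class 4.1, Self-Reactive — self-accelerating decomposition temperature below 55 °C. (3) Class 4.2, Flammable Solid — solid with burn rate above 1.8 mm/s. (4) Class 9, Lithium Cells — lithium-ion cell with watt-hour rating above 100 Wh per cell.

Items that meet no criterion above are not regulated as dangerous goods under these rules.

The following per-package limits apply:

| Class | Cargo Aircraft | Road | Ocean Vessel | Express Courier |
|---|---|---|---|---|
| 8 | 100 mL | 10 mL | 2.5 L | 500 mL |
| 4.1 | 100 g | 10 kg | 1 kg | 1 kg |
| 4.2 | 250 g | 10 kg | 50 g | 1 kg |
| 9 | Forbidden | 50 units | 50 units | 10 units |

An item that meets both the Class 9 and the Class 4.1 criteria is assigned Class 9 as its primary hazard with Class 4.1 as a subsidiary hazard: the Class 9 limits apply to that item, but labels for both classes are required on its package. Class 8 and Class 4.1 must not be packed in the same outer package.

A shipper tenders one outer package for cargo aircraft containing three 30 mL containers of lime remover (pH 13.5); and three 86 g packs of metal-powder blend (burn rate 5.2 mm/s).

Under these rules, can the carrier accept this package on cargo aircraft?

The lime remover has pH 13.5, which is ≥ 12, so it is Class 8 (Corrosive).
Metal-powder blend: burn rate 5.2 mm/s > 1.8 mm/s → Class 4.2 (Flammable Solid).
Class 4.2 quantity: three 86 g packs = 258 g.
258 g > 250 g (cargo aircraft limit, Class 4.2) — over the limit.
Class 8 quantity: three 30 mL containers = 90 mL.
That is within the Class 8 cargo aircraft limit of 100 mL.
The segregation rule (Class 8 with Class 4.1) does not apply to Class 4.2 with Class 8.

No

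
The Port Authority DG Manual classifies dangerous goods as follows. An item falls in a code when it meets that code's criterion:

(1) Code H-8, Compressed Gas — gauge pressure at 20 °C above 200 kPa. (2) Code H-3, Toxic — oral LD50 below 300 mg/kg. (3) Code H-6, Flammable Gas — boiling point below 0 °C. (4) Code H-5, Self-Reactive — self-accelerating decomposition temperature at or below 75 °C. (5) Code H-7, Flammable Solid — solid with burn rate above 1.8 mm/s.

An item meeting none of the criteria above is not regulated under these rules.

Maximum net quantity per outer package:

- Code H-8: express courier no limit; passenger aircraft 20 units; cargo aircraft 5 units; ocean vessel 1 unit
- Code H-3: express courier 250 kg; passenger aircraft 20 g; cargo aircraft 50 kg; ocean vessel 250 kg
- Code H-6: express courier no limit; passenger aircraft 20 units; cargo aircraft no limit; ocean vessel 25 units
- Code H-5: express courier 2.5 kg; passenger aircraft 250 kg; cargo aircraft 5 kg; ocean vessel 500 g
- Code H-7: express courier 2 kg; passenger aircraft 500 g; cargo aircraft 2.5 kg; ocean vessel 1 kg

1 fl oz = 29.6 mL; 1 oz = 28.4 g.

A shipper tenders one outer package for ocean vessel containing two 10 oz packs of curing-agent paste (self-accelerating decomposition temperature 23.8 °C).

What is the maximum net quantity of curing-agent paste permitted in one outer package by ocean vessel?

The curing-agent paste has self-accelerating decomposition temperature 23.8 °C, which is ≤ 75 °C, so it is Code H-5 (Self-Reactive).
The ocean vessel limit for Code H-5 is 500 g.

500 g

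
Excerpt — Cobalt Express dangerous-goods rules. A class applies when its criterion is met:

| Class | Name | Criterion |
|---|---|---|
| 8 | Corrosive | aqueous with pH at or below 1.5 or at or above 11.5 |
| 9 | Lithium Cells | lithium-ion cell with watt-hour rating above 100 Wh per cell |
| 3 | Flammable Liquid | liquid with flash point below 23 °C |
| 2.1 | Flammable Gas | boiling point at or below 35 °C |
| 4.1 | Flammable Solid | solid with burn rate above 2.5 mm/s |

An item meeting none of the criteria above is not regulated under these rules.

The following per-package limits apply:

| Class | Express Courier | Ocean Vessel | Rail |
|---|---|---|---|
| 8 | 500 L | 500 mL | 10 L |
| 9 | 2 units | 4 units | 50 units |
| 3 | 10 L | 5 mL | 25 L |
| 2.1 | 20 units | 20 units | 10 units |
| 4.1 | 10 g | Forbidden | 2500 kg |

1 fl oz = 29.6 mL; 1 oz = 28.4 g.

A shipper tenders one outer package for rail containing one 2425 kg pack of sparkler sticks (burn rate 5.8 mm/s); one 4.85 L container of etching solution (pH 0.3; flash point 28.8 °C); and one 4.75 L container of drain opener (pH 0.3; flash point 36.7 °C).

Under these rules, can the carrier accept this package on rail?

Sparkler sticks: burn rate 5.8 mm/s > 2.5 mm/s → Class 4.1 (Flammable Solid).
The etching solution has pH 0.3, which is ≤ 1.5, so it is Class 8 (Corrosive).
With pH 0.3 (≤ 1.5), the drain opener falls in Class 8.
Total Class 8: 4.85 L + 4.75 L = 9.6 L.
9.6 L ≤ 10 L (rail limit, Class 8) — within limit.
Class 4.1 quantity: 2425 kg.
2425 kg ≤ 2500 kg (rail limit, Class 4.1) — within limit.
Every hazard class is within its rail limit and no segregation rule is violated.

Yes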